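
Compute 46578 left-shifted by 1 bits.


0b1011010111110010 << 1 = 0b10110101111100100 = 93156

93156


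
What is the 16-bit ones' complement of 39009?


39009 ^ 65535 = 26526

26526


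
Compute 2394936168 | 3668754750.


0b10001110101111111101001101101000 | 0b11011010101011001100000100111110 = 0b11011110101111111101001101111110 = 3737113470

3737113470


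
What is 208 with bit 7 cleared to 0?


208 & ~(1 << 7) = 80

80


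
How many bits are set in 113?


0b1110001 has 4 set bits

4


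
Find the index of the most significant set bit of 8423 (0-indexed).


0b10000011100111. Highest set bit at position 13

13


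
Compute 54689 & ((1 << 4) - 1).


54689 & 15 = 1

1


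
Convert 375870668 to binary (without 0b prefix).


375870668 = 10110011001110101010011001100 in binary

10110011001110101010011001100


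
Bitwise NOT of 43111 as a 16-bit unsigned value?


~0b1010100001100111 = 0b101011110011000 = 22424 (16-bit unsigned)

22424


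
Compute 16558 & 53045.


0b100000010101110 & 0b1100111100110101 = 0b100000000100100 = 16420

16420


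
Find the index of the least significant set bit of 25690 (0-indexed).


0b110010001011010. Lowest set bit at position 1

1


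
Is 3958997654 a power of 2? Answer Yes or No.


0b11101011111110011000001010010110. Multiple bits set => No

No


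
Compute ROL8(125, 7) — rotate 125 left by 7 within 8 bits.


Rotate 0b1111101 left by 7 (8-bit) = 0b10111110 = 190

190


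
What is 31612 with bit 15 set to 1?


31612 | (1 << 15) = 31612 | 32768 = 64380

64380


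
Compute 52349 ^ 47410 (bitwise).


0b1100110001111101 ^ 0b1011100100110010 = 0b111010101001111 = 30031

30031


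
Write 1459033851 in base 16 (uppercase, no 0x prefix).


1459033851 = 56F716FB hex

56F716FB


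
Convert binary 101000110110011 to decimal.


101000110110011 in decimal = 20915

20915


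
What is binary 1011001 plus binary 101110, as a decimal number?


1011001 + 101110 = 10000111 = 135

135


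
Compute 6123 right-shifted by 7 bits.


0b1011111101011 >> 7 = 0b101111 = 47

47


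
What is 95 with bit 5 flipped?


95 ^ (1 << 5) = 95 ^ 32 = 127

127


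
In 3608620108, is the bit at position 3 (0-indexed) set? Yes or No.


0b11010111000101110010110001001100, bit 3 = 1. Yes

Yes


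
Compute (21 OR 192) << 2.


Step 1: 21 | 192 = 213
Step 2: 213 << 2 = 852

852


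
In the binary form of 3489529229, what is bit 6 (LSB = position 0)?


0b11001111111111011111110110001101, position 6 = 0

0


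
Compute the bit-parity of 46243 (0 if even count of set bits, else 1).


0b1011010010100011 has 8 ones => parity 0

0


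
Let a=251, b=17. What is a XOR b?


251 ^ 17 = 234

234


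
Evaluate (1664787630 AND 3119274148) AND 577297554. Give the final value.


Step 1: 1664787630 & 3119274148 = 556269732
Step 2: 556269732 & 577297554 = 539492480

539492480


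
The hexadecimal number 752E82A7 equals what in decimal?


752E82A7 hex = 1965982375 decimal

1965982375


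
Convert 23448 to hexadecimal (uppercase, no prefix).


23448 = 5B98 hex

5B98


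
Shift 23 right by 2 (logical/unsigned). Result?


0b10111 >> 2 = 0b101 = 5

5


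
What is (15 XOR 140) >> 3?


Step 1: 15 ^ 140 = 131
Step 2: 131 >> 3 = 16

16


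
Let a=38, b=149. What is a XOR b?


38 ^ 149 = 179

179


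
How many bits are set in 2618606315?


0b10011100000101001100001011101011 has 15 set bits

15


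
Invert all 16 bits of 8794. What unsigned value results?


8794 ^ 65535 = 56741

56741


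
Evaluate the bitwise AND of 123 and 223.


0b1111011 & 0b11011111 = 0b1011011 = 91

91


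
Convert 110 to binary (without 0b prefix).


110 = 1101110 in binary

1101110


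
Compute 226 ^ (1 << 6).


226 ^ (1 << 6) = 226 ^ 64 = 162

162


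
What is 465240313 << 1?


0b11011101110110000000011111001 << 1 = 0b110111011101100000000111110010 = 930480626

930480626


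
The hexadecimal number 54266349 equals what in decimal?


54266349 hex = 1411801929 decimal

1411801929


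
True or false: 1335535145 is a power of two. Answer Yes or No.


0b1001111100110101010011000101001. Multiple bits set => No

No


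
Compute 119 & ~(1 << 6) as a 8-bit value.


119 & ~(1 << 6) = 55

55


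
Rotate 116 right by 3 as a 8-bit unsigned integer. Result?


Rotate 0b1110100 right by 3 (8-bit) = 0b10001110 = 142

142


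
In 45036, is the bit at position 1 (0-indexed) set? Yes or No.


0b1010111111101100, bit 1 = 0. No

No


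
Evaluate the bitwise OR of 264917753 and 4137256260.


0b1111110010100101001011111001 | 0b11110110100110011000010101000100 = 0b11111111110110111101011111111101 = 4292597757

4292597757


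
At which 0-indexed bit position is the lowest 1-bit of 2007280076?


0b1110111101001001010100111001100. Lowest set bit at position 2

2


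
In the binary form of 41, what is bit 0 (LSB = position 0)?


0b101001, position 0 = 1

1


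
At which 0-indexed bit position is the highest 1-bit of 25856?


0b110010100000000. Highest set bit at position 14

14


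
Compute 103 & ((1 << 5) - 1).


103 & 31 = 7

7


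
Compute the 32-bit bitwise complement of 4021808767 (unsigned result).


~0b11101111101101111110111001111111 = 0b10000010010000001000110000000 = 273158528 (32-bit unsigned)

273158528


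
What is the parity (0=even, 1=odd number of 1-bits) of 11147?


0b10101110001011 has 8 ones => parity 0

0


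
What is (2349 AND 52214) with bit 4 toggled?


Step 1: 2349 & 52214 = 2340
Step 2: 2340 ^ (1 << 4) = 2340 ^ 16 = 2356

2356


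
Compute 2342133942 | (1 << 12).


2342133942 | (1 << 12) = 2342133942 | 4096 = 2342138038

2342138038


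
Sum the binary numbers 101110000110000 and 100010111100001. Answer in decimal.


101110000110000 + 100010111100001 = 1010001000010001 = 41489

41489


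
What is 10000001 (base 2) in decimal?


10000001 in decimal = 129

129


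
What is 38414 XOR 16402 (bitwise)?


0b1001011000001110 ^ 0b100000000010010 = 0b1101011000011100 = 54812

54812


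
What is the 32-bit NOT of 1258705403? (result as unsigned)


~0b1001011000001100101000111111011 = 0b10110100111110011010111000000100 = 3036261892 (32-bit unsigned)

3036261892


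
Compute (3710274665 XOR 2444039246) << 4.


Step 1: 3710274665 ^ 2444039246 = 1284200487
Step 2: 1284200487 << 4 = 20547207792

20547207792


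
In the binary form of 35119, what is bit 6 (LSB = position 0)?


0b1000100100101111, position 6 = 0

0


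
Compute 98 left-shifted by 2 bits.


0b1100010 << 2 = 0b110001000 = 392

392


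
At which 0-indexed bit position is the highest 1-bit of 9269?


0b10010000110101. Highest set bit at position 13

13


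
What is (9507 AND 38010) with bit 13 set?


Step 1: 9507 & 38010 = 1058
Step 2: 1058 | (1 << 13) = 1058 | 8192 = 9250

9250


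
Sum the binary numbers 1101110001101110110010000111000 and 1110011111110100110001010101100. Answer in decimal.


1101110001101110110010000111000 + 1110011111110100110001010101100 = 11100010001100011100011011100100 = 3794912996

3794912996


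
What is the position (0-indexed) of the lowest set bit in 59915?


0b1110101000001011. Lowest set bit at position 0

0


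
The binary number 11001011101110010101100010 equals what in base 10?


11001011101110010101100010 in decimal = 53405026

53405026


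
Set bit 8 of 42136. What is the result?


42136 | (1 << 8) = 42136 | 256 = 42392

42392


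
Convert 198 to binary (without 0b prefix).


198 = 11000110 in binary

11000110


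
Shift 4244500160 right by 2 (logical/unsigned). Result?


0b11111100111111011110111011000000 >> 2 = 0b111111001111110111101110110000 = 1061125040

1061125040


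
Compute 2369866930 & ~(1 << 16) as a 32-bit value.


2369866930 & ~(1 << 16) = 2369801394

2369801394


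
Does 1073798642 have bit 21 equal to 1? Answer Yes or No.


0b1000000000000001101110111110010, bit 21 = 0. No

No


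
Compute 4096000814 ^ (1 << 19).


4096000814 ^ (1 << 19) = 4096000814 ^ 524288 = 4096525102

4096525102


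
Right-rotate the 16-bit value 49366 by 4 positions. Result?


Rotate 0b1100000011010110 right by 4 (16-bit) = 0b110110000001101 = 27661

27661


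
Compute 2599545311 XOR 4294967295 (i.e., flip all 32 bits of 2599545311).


2599545311 ^ 4294967295 = 1695421984

1695421984


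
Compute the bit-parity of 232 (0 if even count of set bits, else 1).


0b11101000 has 4 ones => parity 0

0


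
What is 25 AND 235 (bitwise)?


0b11001 & 0b11101011 = 0b1001 = 9

9


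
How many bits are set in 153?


0b10011001 has 4 set bits

4


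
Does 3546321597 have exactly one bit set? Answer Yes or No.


0b11010011011000001001001010111101. Multiple bits set => No

No


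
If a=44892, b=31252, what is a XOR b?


44892 ^ 31252 = 54600

54600


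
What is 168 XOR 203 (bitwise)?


0b10101000 ^ 0b11001011 = 0b1100011 = 99

99


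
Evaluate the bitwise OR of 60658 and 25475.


0b1110110011110010 | 0b110001110000011 = 0b1110111111110011 = 61427

61427


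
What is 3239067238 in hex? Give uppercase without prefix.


3239067238 = C1103E66 hex

C1103E66


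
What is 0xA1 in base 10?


A1 hex = 161 decimal

161


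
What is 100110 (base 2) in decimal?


100110 in decimal = 38

38


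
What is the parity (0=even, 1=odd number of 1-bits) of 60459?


0b1110110000101011 has 9 ones => parity 1

1


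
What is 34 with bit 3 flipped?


34 ^ (1 << 3) = 34 ^ 8 = 42

42


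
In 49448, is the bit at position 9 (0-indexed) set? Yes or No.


0b1100000100101000, bit 9 = 0. No

No


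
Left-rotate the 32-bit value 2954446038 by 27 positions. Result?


Rotate 0b10110000000110010100010011010110 left by 27 (32-bit) = 0b10110101100000001100101000100110 = 3045116454

3045116454


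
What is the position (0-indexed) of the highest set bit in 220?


0b11011100. Highest set bit at position 7

7


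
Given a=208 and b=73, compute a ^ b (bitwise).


208 ^ 73 = 153

153


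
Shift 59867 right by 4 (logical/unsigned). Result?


0b1110100111011011 >> 4 = 0b111010011101 = 3741

3741


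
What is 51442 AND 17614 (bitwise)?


0b1100100011110010 & 0b100010011001110 = 0b100000011000010 = 16578

16578


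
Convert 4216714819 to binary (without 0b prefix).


4216714819 = 11111011010101011111011001000011 in binary

11111011010101011111011001000011


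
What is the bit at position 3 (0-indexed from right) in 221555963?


0b1101001101001010110011111011, position 3 = 1

1


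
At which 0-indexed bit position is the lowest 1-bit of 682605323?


0b101000101011111011101100001011. Lowest set bit at position 0

0


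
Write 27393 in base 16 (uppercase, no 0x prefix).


27393 = 6B01 hex

6B01


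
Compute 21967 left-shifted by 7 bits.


0b101010111001111 << 7 = 0b1010101110011110000000 = 2811776

2811776


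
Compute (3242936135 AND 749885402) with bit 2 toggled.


Step 1: 3242936135 & 749885402 = 149314
Step 2: 149314 ^ (1 << 2) = 149314 ^ 4 = 149318

149318


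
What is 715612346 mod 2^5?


715612346 & 31 = 26

26


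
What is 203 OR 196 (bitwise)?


0b11001011 | 0b11000100 = 0b11001111 = 207

207


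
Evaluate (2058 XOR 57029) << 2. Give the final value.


Step 1: 2058 ^ 57029 = 54991
Step 2: 54991 << 2 = 219964

219964


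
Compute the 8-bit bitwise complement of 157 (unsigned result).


~0b10011101 = 0b1100010 = 98 (8-bit unsigned)

98


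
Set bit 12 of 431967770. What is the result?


431967770 | (1 << 12) = 431967770 | 4096 = 431971866

431971866


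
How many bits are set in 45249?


0b1011000011000001 has 6 set bits

6


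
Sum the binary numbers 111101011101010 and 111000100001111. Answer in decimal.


111101011101010 + 111000100001111 = 1110101111111001 = 60409

60409


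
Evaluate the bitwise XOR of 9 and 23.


0b1001 ^ 0b10111 = 0b11110 = 30

30


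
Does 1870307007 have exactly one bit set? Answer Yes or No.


0b1101111011110101001111010111111. Multiple bits set => No

No


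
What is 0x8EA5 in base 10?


8EA5 hex = 36517 decimal

36517


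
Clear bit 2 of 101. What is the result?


101 & ~(1 << 2) = 97

97


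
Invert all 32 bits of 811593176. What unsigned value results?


811593176 ^ 4294967295 = 3483374119

3483374119


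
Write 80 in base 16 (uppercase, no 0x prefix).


80 = 50 hex

50


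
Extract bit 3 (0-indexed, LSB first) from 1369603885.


0b1010001101000100111111100101101, position 3 = 1

1


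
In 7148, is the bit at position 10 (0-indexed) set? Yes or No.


0b1101111101100, bit 10 = 0. No

No


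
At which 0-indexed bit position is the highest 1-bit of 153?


0b10011001. Highest set bit at position 7

7


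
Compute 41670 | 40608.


0b1010001011000110 | 0b1001111010100000 = 0b1011111011100110 = 48870

48870


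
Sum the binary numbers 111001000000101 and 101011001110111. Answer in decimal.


111001000000101 + 101011001110111 = 1100100001111100 = 51324

51324


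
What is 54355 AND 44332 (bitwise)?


0b1101010001010011 & 0b1010110100101100 = 0b1000010000000000 = 33792

33792


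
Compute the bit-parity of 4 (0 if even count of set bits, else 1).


0b100 has 1 ones => parity 1

1


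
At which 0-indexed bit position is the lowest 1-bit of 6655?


0b1100111111111. Lowest set bit at position 0

0


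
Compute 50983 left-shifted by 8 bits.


0b1100011100100111 << 8 = 0b110001110010011100000000 = 13051648

13051648


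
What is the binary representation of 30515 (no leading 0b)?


30515 = 111011100110011 in binary

111011100110011


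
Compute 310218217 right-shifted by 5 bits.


0b10010011111011000110111101001 >> 5 = 0b100100111110110001101111 = 9694319

9694319


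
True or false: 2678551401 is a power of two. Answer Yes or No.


0b10011111101001110111001101101001. Multiple bits set => No

No


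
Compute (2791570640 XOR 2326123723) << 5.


Step 1: 2791570640 ^ 2326123723 = 751183899
Step 2: 751183899 << 5 = 24037884768

24037884768


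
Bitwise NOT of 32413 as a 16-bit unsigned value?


~0b111111010011101 = 0b1000000101100010 = 33122 (16-bit unsigned)

33122


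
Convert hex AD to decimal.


AD hex = 173 decimal

173


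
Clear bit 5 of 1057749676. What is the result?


1057749676 & ~(1 << 5) = 1057749644

1057749644


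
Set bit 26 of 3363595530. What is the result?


3363595530 | (1 << 26) = 3363595530 | 67108864 = 3430704394

3430704394


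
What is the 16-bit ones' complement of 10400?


10400 ^ 65535 = 55135

55135


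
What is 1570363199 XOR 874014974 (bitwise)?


0b1011101100110011101011100111111 ^ 0b110100000110000110100011111110 = 0b1101001100000011011111111000001 = 1770110913

1770110913


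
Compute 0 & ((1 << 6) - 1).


0 & 63 = 0

0


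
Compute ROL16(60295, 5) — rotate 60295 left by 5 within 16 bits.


Rotate 0b1110101110000111 left by 5 (16-bit) = 0b111000011111101 = 28925

28925


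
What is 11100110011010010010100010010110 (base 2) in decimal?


11100110011010010010100010010110 in decimal = 3865651350

3865651350


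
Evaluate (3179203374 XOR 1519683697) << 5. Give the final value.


Step 1: 3179203374 ^ 1519683697 = 3890889567
Step 2: 3890889567 << 5 = 124508466144

124508466144


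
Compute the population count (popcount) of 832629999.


0b110001101000001110110011101111 has 17 set bits

17


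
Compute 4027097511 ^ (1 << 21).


4027097511 ^ (1 << 21) = 4027097511 ^ 2097152 = 4029194663

4029194663


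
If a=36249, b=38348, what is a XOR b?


36249 ^ 38348 = 6229

6229


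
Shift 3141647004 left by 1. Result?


0b10111011010000011011101010011100 << 1 = 0b101110110100000110111010100111000 = 6283294008

6283294008


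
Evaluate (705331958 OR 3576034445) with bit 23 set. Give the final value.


Step 1: 705331958 | 3576034445 = 4281333503
Step 2: 4281333503 | (1 << 23) = 4281333503 | 8388608 = 4289722111

4289722111


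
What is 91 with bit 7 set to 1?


91 | (1 << 7) = 91 | 128 = 219

219


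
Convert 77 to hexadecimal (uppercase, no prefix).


77 = 4D hex

4D


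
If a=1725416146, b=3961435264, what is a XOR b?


1725416146 ^ 3961435264 = 2328458834

2328458834


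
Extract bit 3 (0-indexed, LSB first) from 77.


0b1001101, position 3 = 1

1


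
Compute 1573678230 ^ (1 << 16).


1573678230 ^ (1 << 16) = 1573678230 ^ 65536 = 1573743766

1573743766


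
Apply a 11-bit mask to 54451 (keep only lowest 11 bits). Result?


54451 & 2047 = 1203

1203


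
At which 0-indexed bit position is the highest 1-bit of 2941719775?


0b10101111010101110001010011011111. Highest set bit at position 31

31


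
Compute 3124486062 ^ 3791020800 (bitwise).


0b10111010001110111101111110101110 ^ 0b11100001111101100110001100000000 = 0b1011011110011011011110010101110 = 1540209838

1540209838


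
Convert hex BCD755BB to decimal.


BCD755BB hex = 3168228795 decimal

3168228795


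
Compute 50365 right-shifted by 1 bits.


0b1100010010111101 >> 1 = 0b110001001011110 = 25182

25182


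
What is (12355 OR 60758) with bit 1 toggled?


Step 1: 12355 | 60758 = 64855
Step 2: 64855 ^ (1 << 1) = 64855 ^ 2 = 64853

64853


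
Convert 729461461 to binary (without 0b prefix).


729461461 = 101011011110101011001011010101 in binary

101011011110101011001011010101


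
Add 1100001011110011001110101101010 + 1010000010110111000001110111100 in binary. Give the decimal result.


1100001011110011001110101101010 + 1010000010110111000001110111100 = 10110001110101010010000100100110 = 2983534886

2983534886


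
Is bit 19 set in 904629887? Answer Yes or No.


0b110101111010111000111001111111, bit 19 = 1. Yes

Yes


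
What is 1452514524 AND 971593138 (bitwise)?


0b1010110100100111001110011011100 & 0b111001111010010101010110110010 = 0b10000100000010001010010010000 = 276894864

276894864


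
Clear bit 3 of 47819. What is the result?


47819 & ~(1 << 3) = 47811

47811


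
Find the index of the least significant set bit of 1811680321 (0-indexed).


0b1101011111111000000110001000001. Lowest set bit at position 0

0


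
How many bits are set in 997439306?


0b111011011100111011011101001010 has 19 set bits

19


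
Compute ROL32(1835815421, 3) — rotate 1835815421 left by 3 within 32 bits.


Rotate 0b1101101011011000101000111111101 left by 3 (32-bit) = 0b1101011011000101000111111101011 = 1801621483

1801621483


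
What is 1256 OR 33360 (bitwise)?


0b10011101000 | 0b1000001001010000 = 0b1000011011111000 = 34552

34552


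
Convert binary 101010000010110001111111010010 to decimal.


101010000010110001111111010010 in decimal = 705372114

705372114


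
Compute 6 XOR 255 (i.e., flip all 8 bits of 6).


6 ^ 255 = 249

249


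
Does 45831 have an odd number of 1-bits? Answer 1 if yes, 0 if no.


0b1011001100000111 has 8 ones => parity 0

0


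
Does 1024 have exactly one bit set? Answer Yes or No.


0b10000000000. Only one bit set => Yes

Yes


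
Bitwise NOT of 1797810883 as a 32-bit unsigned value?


~0b1101011001010000110101011000011 = 0b10010100110101111001010100111100 = 2497156412 (32-bit unsigned)

2497156412


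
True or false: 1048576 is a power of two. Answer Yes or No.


0b100000000000000000000. Only one bit set => Yes

Yes


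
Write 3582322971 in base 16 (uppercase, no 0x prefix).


3582322971 = D585E91B hex

D585E91B


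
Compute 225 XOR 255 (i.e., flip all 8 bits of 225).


225 ^ 255 = 30

30


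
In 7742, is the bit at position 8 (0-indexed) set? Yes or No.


0b1111000111110, bit 8 = 0. No

No


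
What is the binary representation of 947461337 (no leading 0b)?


947461337 = 111000011110010001110011011001 in binary

111000011110010001110011011001


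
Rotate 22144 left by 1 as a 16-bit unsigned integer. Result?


Rotate 0b101011010000000 left by 1 (16-bit) = 0b1010110100000000 = 44288

44288


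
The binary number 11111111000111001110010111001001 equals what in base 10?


11111111000111001110010111001001 in decimal = 4280083913

4280083913


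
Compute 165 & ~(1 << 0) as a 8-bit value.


165 & ~(1 << 0) = 164

164


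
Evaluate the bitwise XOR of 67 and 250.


0b1000011 ^ 0b11111010 = 0b10111001 = 185

185


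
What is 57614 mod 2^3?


57614 & 7 = 6

6


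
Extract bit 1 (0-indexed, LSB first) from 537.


0b1000011001, position 1 = 0

0


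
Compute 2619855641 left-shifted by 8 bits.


0b10011100001001111101001100011001 << 8 = 0b1001110000100111110100110001100100000000 = 670683044096

670683044096


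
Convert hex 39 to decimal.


39 hex = 57 decimal

57


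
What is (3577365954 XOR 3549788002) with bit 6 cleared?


Step 1: 3577365954 ^ 3549788002 = 112145056
Step 2: 112145056 & ~(1 << 6) = 112145056

112145056


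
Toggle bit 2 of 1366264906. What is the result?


1366264906 ^ (1 << 2) = 1366264906 ^ 4 = 1366264910

1366264910


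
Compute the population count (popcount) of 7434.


0b1110100001010 has 6 set bits

6


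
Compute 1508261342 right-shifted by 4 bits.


0b1011001111001100011110111011110 >> 4 = 0b101100111100110001111011101 = 94266333

94266333


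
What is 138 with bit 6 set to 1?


138 | (1 << 6) = 138 | 64 = 202

202


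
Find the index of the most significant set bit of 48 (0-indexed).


0b110000. Highest set bit at position 5

5


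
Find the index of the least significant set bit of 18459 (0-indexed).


0b100100000011011. Lowest set bit at position 0

0


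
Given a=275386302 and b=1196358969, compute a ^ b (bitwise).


275386302 ^ 1196358969 = 1462039175

1462039175


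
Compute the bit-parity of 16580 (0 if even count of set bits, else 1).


0b100000011000100 has 4 ones => parity 0

0


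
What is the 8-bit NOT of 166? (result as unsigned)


~0b10100110 = 0b1011001 = 89 (8-bit unsigned)

89


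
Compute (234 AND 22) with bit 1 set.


Step 1: 234 & 22 = 2
Step 2: 2 | (1 << 1) = 2 | 2 = 2

2


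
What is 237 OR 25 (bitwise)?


0b11101101 | 0b11001 = 0b11111101 = 253

253


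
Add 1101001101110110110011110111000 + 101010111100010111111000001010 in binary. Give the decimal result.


1101001101110110110011110111000 + 101010111100010111111000001010 = 10010100101011001110010111000010 = 2494358978

2494358978


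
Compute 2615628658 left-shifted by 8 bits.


0b10011011111001110101001101110010 << 8 = 0b1001101111100111010100110111001000000000 = 669600936448

669600936448


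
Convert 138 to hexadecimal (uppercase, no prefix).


138 = 8A hex

8A


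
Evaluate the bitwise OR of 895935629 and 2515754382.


0b110101011001101110010010001101 | 0b10010101111100110101110110001110 = 0b10110101111101111111110110001111 = 3052928399

3052928399


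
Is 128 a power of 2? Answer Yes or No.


0b10000000. Only one bit set => Yes

Yes


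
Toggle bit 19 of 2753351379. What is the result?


2753351379 ^ (1 << 19) = 2753351379 ^ 524288 = 2752827091

2752827091


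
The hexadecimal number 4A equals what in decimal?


4A hex = 74 decimal

74


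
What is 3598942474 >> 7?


0b11010110100000111000000100001010 >> 7 = 0b1101011010000011100000010 = 28116738

28116738


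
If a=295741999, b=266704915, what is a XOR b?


295741999 ^ 266704915 = 507851324

507851324


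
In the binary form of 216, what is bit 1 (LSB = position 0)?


0b11011000, position 1 = 0

0


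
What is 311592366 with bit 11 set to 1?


311592366 | (1 << 11) = 311592366 | 2048 = 311594414

311594414


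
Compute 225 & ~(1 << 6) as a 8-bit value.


225 & ~(1 << 6) = 161

161


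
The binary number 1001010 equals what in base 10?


1001010 in decimal = 74

74


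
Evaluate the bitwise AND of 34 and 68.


0b100010 & 0b1000100 = 0b0 = 0

0


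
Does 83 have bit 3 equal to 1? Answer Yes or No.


0b1010011, bit 3 = 0. No

No


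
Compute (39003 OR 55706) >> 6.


Step 1: 39003 | 55706 = 55771
Step 2: 55771 >> 6 = 871

871


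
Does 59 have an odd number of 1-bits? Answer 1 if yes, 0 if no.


0b111011 has 5 ones => parity 1

1


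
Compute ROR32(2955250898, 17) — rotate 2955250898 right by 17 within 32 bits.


Rotate 0b10110000001001011000110011010010 right by 17 (32-bit) = 0b11000110011010010101100000010010 = 3328792594

3328792594


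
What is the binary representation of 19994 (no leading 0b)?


19994 = 100111000011010 in binary

100111000011010


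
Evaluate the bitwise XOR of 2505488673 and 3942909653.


0b10010101010101101011100100100001 ^ 0b11101011000001000000011011010101 = 0b1111110010100101011111111110100 = 2119352308

2119352308


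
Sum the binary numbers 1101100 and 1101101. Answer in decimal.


1101100 + 1101101 = 11011001 = 217

217


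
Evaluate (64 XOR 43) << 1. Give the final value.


Step 1: 64 ^ 43 = 107
Step 2: 107 << 1 = 214

214


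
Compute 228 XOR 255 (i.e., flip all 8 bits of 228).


228 ^ 255 = 27

27


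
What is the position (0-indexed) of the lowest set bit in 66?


0b1000010. Lowest set bit at position 1

1


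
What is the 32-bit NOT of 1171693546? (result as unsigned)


~0b1000101110101101001111111101010 = 0b10111010001010010110000000010101 = 3123273749 (32-bit unsigned)

3123273749


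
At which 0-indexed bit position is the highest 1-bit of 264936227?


0b1111110010101001101100100011. Highest set bit at position 27

27


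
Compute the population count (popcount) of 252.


0b11111100 has 6 set bits

6


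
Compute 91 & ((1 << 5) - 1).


91 & 31 = 27

27


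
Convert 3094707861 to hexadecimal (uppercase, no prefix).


3094707861 = B8757E95 hex

B8757E95


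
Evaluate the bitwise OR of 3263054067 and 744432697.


0b11000010011111100100000011110011 | 0b101100010111110010010000111001 = 0b11101110011111110110010011111011 = 4001326331

4001326331


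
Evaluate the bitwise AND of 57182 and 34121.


0b1101111101011110 & 0b1000010101001001 = 0b1000010101001000 = 34120

34120


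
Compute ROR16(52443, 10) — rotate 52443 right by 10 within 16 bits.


Rotate 0b1100110011011011 right by 10 (16-bit) = 0b11011011110011 = 14067

14067


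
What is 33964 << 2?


0b1000010010101100 << 2 = 0b100001001010110000 = 135856

135856


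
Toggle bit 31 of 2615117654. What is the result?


2615117654 ^ (1 << 31) = 2615117654 ^ 2147483648 = 467634006

467634006


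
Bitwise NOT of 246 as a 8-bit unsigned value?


~0b11110110 = 0b1001 = 9 (8-bit unsigned)

9


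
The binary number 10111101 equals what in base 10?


10111101 in decimal = 189

189


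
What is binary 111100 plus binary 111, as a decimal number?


111100 + 111 = 1000011 = 67

67


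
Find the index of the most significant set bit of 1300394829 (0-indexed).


0b1001101100000100111001101001101. Highest set bit at position 30

30


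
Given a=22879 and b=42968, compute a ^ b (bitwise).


22879 ^ 42968 = 65159

65159


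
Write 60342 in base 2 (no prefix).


60342 = 1110101110110110 in binary

1110101110110110


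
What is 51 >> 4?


0b110011 >> 4 = 0b11 = 3

3


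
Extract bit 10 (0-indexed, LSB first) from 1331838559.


0b1001111011000100011111001011111, position 10 = 1

1


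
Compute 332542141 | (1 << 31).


332542141 | (1 << 31) = 332542141 | 2147483648 = 2480025789

2480025789


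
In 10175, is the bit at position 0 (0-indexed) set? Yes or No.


0b10011110111111, bit 0 = 1. Yes

Yes


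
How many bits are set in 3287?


0b110011010111 has 8 set bits

8


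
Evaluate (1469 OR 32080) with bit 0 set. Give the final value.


Step 1: 1469 | 32080 = 32253
Step 2: 32253 | (1 << 0) = 32253 | 1 = 32253

32253


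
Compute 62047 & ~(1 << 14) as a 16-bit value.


62047 & ~(1 << 14) = 45663

45663


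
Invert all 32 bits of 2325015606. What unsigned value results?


2325015606 ^ 4294967295 = 1969951689

1969951689


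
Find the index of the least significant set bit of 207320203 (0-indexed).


0b1100010110110111010010001011. Lowest set bit at position 0

0


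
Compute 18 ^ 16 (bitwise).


0b10010 ^ 0b10000 = 0b10 = 2

2


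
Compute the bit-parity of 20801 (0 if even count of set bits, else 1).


0b101000101000001 has 5 ones => parity 1

1


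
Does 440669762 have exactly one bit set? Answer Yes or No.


0b11010010001000001011001000010. Multiple bits set => No

No


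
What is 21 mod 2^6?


21 & 63 = 21

21


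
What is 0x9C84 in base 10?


9C84 hex = 40068 decimal

40068


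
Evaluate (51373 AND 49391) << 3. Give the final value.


Step 1: 51373 & 49391 = 49325
Step 2: 49325 << 3 = 394600

394600


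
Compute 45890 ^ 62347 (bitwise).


0b1011001101000010 ^ 0b1111001110001011 = 0b100000011001001 = 16585

16585


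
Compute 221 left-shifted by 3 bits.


0b11011101 << 3 = 0b11011101000 = 1768

1768


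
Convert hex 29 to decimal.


29 hex = 41 decimal

41


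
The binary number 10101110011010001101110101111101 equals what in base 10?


10101110011010001101110101111101 in decimal = 2926108029

2926108029


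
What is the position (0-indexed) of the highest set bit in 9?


0b1001. Highest set bit at position 3

3


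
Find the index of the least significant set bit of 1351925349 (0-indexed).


0b1010000100101001011111001100101. Lowest set bit at position 0

0


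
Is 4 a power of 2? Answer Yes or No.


0b100. Only one bit set => Yes

Yes


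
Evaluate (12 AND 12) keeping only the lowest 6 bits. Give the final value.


Step 1: 12 & 12 = 12
Step 2: 12 & 63 = 12

12


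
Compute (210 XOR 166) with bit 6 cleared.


Step 1: 210 ^ 166 = 116
Step 2: 116 & ~(1 << 6) = 52

52


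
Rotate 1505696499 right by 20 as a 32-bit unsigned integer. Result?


Rotate 0b1011001101111110001101011110011 right by 20 (32-bit) = 0b11110001101011110011010110011011 = 4054791579

4054791579


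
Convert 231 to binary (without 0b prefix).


231 = 11100111 in binary

11100111


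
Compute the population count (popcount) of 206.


0b11001110 has 5 set bits

5


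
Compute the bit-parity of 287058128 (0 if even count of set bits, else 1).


0b10001000111000010100011010000 has 10 ones => parity 0

0


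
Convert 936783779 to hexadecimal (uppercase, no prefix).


936783779 = 37D62FA3 hex

37D62FA3


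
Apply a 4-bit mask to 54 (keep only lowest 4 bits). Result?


54 & 15 = 6

6


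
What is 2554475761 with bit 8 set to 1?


2554475761 | (1 << 8) = 2554475761 | 256 = 2554476017

2554476017


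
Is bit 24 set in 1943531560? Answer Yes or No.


0b1110011110101111111000000101000, bit 24 = 1. Yes

Yes


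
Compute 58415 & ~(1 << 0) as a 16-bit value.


58415 & ~(1 << 0) = 58414

58414


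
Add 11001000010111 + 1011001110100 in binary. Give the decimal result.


11001000010111 + 1011001110100 = 100100010001011 = 18571

18571


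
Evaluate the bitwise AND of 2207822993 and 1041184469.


0b10000011100110001011010010010001 & 0b111110000011110011011011010101 = 0b10000010000011010010010001 = 34092177

34092177


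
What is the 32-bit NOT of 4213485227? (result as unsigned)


~0b11111011001001001010111010101011 = 0b100110110110101000101010100 = 81482068 (32-bit unsigned)

81482068


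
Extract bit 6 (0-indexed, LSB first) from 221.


0b11011101, position 6 = 1

1


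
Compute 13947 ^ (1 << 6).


13947 ^ (1 << 6) = 13947 ^ 64 = 13883

13883


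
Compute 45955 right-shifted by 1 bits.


0b1011001110000011 >> 1 = 0b101100111000001 = 22977

22977


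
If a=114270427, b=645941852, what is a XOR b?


114270427 ^ 645941852 = 542108295

542108295


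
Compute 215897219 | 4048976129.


0b1100110111100101010010000011 | 0b11110001010101100111100100000001 = 0b11111101110111100111110110000011 = 4259216771

4259216771


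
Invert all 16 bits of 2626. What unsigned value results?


2626 ^ 65535 = 62909

62909


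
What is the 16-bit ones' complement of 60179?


60179 ^ 65535 = 5356

5356


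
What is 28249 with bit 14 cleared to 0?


28249 & ~(1 << 14) = 11865

11865


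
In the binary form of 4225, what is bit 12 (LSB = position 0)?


0b1000010000001, position 12 = 1

1


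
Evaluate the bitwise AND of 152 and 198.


0b10011000 & 0b11000110 = 0b10000000 = 128

128


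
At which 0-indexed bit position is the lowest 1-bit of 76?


0b1001100. Lowest set bit at position 2

2


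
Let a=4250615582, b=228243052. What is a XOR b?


4250615582 ^ 228243052 = 4039215474

4039215474


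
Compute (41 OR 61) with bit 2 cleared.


Step 1: 41 | 61 = 61
Step 2: 61 & ~(1 << 2) = 57

57


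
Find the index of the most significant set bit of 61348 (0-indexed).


0b1110111110100100. Highest set bit at position 15

15


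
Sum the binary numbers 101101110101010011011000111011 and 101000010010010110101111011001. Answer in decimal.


101101110101010011011000111011 + 101000010010010110101111011001 = 1010110000111101010001000010100 = 1444848148

1444848148


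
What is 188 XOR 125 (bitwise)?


0b10111100 ^ 0b1111101 = 0b11000001 = 193

193


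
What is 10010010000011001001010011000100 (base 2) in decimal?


10010010000011001001010011000100 in decimal = 2450298052

2450298052


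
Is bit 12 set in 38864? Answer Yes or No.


0b1001011111010000, bit 12 = 1. Yes

Yes


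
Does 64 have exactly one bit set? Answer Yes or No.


0b1000000. Only one bit set => Yes

Yes


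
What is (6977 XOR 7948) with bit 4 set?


Step 1: 6977 ^ 7948 = 1101
Step 2: 1101 | (1 << 4) = 1101 | 16 = 1117

1117


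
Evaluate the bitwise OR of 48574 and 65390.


0b1011110110111110 | 0b1111111101101110 = 0b1111111111111110 = 65534

65534


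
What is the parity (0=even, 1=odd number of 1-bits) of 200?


0b11001000 has 3 ones => parity 1

1


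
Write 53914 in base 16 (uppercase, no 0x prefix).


53914 = D29A hex

D29A


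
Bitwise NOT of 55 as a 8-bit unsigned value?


~0b110111 = 0b11001000 = 200 (8-bit unsigned)

200


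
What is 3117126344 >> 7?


0b10111001110010111001001011001000 >> 7 = 0b1011100111001011100100101 = 24352549

24352549


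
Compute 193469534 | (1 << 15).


193469534 | (1 << 15) = 193469534 | 32768 = 193502302

193502302


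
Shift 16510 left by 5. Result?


0b100000001111110 << 5 = 0b10000000111111000000 = 528320

528320


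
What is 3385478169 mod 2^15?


3385478169 & 32767 = 19481

19481


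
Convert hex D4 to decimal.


D4 hex = 212 decimal

212


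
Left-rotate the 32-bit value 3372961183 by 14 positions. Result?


Rotate 0b11001001000010110100110110011111 left by 14 (32-bit) = 0b11010011011001111111001001000010 = 3546804802

3546804802


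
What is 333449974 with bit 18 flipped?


333449974 ^ (1 << 18) = 333449974 ^ 262144 = 333712118

333712118


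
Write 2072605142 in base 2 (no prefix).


2072605142 = 1111011100010010111000111010110 in binary

1111011100010010111000111010110


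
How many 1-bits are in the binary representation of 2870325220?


0b10101011000101011010111111100100 has 18 set bits

18


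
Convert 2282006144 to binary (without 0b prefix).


2282006144 = 10001000000001001010011010000000 in binary

10001000000001001010011010000000


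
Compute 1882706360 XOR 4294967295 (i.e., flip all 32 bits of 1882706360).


1882706360 ^ 4294967295 = 2412260935

2412260935


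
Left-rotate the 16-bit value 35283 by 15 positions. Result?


Rotate 0b1000100111010011 left by 15 (16-bit) = 0b1100010011101001 = 50409

50409


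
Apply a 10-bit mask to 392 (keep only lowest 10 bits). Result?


392 & 1023 = 392

392


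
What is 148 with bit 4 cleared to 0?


148 & ~(1 << 4) = 132

132


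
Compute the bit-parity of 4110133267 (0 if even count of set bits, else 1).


0b11110100111110111010100000010011 has 18 ones => parity 0

0


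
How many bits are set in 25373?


0b110001100011101 has 8 set bits

8


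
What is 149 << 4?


0b10010101 << 4 = 0b100101010000 = 2384

2384


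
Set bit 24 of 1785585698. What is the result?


1785585698 | (1 << 24) = 1785585698 | 16777216 = 1802362914

1802362914


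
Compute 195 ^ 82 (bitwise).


0b11000011 ^ 0b1010010 = 0b10010001 = 145

145


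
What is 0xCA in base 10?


CA hex = 202 decimal

202


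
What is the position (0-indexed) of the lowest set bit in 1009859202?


0b111100001100010011101010000010. Lowest set bit at position 1

1


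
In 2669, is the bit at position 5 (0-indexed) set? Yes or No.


0b101001101101, bit 5 = 1. Yes

Yes


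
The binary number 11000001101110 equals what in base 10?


11000001101110 in decimal = 12398

12398


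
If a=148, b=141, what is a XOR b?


148 ^ 141 = 25

25


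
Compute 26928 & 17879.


0b110100100110000 & 0b100010111010111 = 0b100000100010000 = 16656

16656


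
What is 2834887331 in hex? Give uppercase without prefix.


2834887331 = A8F8F2A3 hex

A8F8F2A3


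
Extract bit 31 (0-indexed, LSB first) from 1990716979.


0b1110110101001111110111000110011, position 31 = 0

0


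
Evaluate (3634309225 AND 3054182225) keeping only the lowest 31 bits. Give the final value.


Step 1: 3634309225 & 3054182225 = 2416642113
Step 2: 2416642113 & 2147483647 = 269158465

269158465


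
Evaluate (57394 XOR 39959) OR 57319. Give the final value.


Step 1: 57394 ^ 39959 = 31781
Step 2: 31781 | 57319 = 65511

65511


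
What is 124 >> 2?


0b1111100 >> 2 = 0b11111 = 31

31


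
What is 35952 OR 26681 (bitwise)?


0b1000110001110000 | 0b110100000111001 = 0b1110110001111001 = 60537

60537


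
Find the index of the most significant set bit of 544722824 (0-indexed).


0b100000011101111100111110001000. Highest set bit at position 29

29


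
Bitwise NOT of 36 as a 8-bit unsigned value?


~0b100100 = 0b11011011 = 219 (8-bit unsigned)

219


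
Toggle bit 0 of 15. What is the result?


15 ^ (1 << 0) = 15 ^ 1 = 14

14


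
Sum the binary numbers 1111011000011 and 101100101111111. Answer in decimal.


1111011000011 + 101100101111111 = 111100001000010 = 30786

30786


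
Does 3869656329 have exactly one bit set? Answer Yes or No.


0b11100110101001100100010100001001. Multiple bits set => No

No


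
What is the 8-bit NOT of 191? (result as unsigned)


~0b10111111 = 0b1000000 = 64 (8-bit unsigned)

64


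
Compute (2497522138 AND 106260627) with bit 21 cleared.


Step 1: 2497522138 & 106260627 = 72689810
Step 2: 72689810 & ~(1 << 21) = 72689810

72689810
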